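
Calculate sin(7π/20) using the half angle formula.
sin(7π/20) = √((1 - cos 7π/10)/2) = 0.891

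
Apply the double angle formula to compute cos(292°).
cos(292°) = cos²146° - sin²146° = 0.3746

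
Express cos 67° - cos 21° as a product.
cos 67° - cos 21° = -2 sin(44°) sin(23°)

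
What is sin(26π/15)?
sin(26π/15) = -0.7431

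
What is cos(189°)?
cos(189°) = -0.9877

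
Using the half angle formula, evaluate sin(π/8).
sin(π/8) = √((1 - cos π/4)/2) = √(2-√2)/2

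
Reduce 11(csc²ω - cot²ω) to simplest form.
11(csc²ω - cot²ω) = 11 (using Pythagorean identity)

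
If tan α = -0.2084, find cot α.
cot α = 1/tan α = -4.798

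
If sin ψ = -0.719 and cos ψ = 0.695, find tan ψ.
tan ψ = sin ψ / cos ψ = -1.035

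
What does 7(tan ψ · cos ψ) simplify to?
7(tan ψ · cos ψ) = 7(sin ψ) (using Quotient identity)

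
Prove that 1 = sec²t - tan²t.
RHS = 1/cos²t - sin²t/cos²t = (1 - sin²t)/cos²t = cos²t/cos²t = 1 = LHS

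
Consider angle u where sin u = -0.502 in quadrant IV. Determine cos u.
cos u = √(1 - sin²u) = 0.8649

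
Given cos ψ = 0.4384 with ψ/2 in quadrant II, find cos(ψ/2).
cos(ψ/2) = ±√((1 + cos ψ)/2); negative since ψ/2 ∈ QII, so cos(ψ/2) = -0.8481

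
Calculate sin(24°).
sin(24°) = 0.4067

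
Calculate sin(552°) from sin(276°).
sin(552°) = 2 sin 276° cos 276° = -0.2079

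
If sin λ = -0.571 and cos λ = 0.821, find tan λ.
tan λ = sin λ / cos λ = -0.6955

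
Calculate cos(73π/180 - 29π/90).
cos(73π/180 - 29π/90) = cos 73π/180 cos 29π/90 + sin 73π/180 sin 29π/90 = (√6+√2)/4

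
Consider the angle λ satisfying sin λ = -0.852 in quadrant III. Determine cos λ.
cos λ = ±√(1 - sin²λ) = -0.5235 (negative in QIII)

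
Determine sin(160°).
sin(160°) = 0.342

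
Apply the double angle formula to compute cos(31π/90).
cos(31π/90) = cos²31π/180 - sin²31π/180 = 0.4695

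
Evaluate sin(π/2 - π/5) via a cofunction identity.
sin(π/2 - π/5) = cos(π/5) = 0.809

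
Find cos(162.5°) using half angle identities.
cos(162.5°) = -√((1 + cos 325°)/2) = -0.9537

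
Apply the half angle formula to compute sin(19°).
sin(19°) = √((1 - cos 38°)/2) = 0.3256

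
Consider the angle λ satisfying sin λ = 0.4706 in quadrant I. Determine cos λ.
cos λ = √(1 - sin²λ) = 0.8823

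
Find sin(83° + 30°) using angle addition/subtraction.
sin(83° + 30°) = sin 83° cos 30° + cos 83° sin 30° = 0.9205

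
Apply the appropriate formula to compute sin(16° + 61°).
sin(16° + 61°) = sin 16° cos 61° + cos 16° sin 61° = 0.9744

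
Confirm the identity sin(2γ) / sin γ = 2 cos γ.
LHS = 2 sin γ cos γ / sin γ = 2 cos γ = RHS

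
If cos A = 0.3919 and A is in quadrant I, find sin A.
sin A = 0.92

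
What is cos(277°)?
cos(277°) = 0.1219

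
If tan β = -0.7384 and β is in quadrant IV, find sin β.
sin β = -0.594 (using tan²β + 1 = sec²β)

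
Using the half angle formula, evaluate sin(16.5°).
sin(16.5°) = √((1 - cos 33°)/2) = 0.284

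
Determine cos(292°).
cos(292°) = 0.3746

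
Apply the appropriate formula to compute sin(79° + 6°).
sin(79° + 6°) = sin 79° cos 6° + cos 79° sin 6° = 0.9962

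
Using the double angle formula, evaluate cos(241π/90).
cos(241π/90) = cos²241π/180 - sin²241π/180 = -0.5299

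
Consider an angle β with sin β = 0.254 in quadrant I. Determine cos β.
cos β = √(1 - sin²β) = 0.9672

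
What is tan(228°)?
tan(228°) = 1.111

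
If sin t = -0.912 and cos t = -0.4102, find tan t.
tan t = sin t / cos t = 2.223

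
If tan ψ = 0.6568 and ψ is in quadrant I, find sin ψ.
sin ψ = 0.549 (using tan²ψ + 1 = sec²ψ)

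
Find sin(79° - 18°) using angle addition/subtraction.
sin(79° - 18°) = sin 79° cos 18° - cos 79° sin 18° = 0.8746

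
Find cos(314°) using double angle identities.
cos(314°) = cos²157° - sin²157° = 0.6947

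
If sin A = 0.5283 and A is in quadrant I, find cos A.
cos A = 0.8491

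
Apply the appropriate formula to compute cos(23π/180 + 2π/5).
cos(23π/180 + 2π/5) = cos 23π/180 cos 2π/5 - sin 23π/180 sin 2π/5 = -0.08716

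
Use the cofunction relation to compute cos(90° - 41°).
cos(90° - 41°) = sin(41°) = 0.6561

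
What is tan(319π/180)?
tan(319π/180) = -0.8693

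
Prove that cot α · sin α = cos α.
LHS = (cos α/sin α) · sin α = cos α = RHS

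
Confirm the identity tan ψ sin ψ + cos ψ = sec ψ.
LHS = sin²ψ/cos ψ + cos ψ = (sin²ψ + cos²ψ)/cos ψ = 1/cos ψ = sec ψ = RHS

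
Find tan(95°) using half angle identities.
tan(95°) = sin 190° / (1 + cos 190°) = -11.43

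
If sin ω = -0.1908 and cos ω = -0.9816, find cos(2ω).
cos(2ω) = cos²ω - sin²ω = 0.9271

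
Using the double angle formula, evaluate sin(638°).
sin(638°) = 2 sin 319° cos 319° = -0.9903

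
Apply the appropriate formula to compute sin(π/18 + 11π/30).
sin(π/18 + 11π/30) = sin π/18 cos 11π/30 + cos π/18 sin 11π/30 = 0.9703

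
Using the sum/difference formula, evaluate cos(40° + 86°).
cos(40° + 86°) = cos 40° cos 86° - sin 40° sin 86° = -0.5878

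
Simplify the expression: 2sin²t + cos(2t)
2sin²t + cos(2t) = 1 (using Double angle)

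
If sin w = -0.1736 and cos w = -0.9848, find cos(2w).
cos(2w) = cos²w - sin²w = 0.9397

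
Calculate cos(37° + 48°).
cos(37° + 48°) = cos 37° cos 48° - sin 37° sin 48° = 0.08716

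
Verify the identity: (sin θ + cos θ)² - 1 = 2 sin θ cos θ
LHS = sin²θ + 2 sin θ cos θ + cos²θ - 1 = (sin²θ + cos²θ) + 2 sin θ cos θ - 1 = 1 + 2 sin θ cos θ - 1 = 2 sin θ cos θ = RHS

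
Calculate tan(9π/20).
tan(9π/20) = 6.314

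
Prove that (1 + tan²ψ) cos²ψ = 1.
LHS = sec²ψ · cos²ψ = (1/cos²ψ) · cos²ψ = 1 = RHS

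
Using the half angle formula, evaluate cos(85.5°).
cos(85.5°) = √((1 + cos 171°)/2) = 0.07846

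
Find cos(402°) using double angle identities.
cos(402°) = cos²201° - sin²201° = 0.7431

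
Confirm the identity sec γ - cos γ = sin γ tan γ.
LHS = 1/cos γ - cos γ = (1 - cos²γ)/cos γ = sin²γ/cos γ = sin γ · (sin γ/cos γ) = sin γ tan γ = RHS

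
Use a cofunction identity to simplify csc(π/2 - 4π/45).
csc(π/2 - 4π/45) = sec(4π/45)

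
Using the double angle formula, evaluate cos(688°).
cos(688°) = cos²344° - sin²344° = 0.848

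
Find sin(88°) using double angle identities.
sin(88°) = 2 sin 44° cos 44° = 0.9994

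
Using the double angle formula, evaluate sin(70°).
sin(70°) = 2 sin 35° cos 35° = 0.9397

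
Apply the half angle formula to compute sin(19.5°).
sin(19.5°) = √((1 - cos 39°)/2) = 0.3338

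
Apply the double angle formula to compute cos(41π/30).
cos(41π/30) = cos²41π/60 - sin²41π/60 = -0.4067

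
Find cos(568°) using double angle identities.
cos(568°) = cos²284° - sin²284° = -0.8829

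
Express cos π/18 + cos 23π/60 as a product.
cos π/18 + cos 23π/60 = 2 cos(79π/360) cos(-59π/360)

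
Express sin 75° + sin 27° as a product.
sin 75° + sin 27° = 2 sin(51°) cos(24°)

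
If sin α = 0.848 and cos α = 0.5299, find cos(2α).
cos(2α) = cos²α - sin²α = -0.4383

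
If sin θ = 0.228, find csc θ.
csc θ = 1/sin θ = 4.386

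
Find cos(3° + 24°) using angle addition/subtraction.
cos(3° + 24°) = cos 3° cos 24° - sin 3° sin 24° = 0.891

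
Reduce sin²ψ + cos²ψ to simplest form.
sin²ψ + cos²ψ = 1 (using Pythagorean identity)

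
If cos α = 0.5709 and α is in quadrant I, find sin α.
sin α = 0.821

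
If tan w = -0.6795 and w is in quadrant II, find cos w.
cos w = -0.8271 (using tan²w + 1 = sec²w)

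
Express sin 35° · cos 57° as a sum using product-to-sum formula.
sin 35° cos 57° = (1/2)[sin(35°+57°) + sin(35°-57°)]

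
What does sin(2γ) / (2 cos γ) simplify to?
sin(2γ) / (2 cos γ) = sin γ (using Double angle)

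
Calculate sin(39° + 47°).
sin(39° + 47°) = sin 39° cos 47° + cos 39° sin 47° = 0.9976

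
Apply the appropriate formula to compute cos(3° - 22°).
cos(3° - 22°) = cos 3° cos 22° + sin 3° sin 22° = 0.9455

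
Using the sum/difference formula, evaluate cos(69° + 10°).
cos(69° + 10°) = cos 69° cos 10° - sin 69° sin 10° = 0.1908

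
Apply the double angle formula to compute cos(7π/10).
cos(7π/10) = cos²7π/20 - sin²7π/20 = -0.5878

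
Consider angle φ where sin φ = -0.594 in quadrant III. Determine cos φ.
cos φ = ±√(1 - sin²φ) = -0.8045 (negative in QIII)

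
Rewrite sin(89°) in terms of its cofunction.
sin(89°) = cos(90° - 89°) = cos(1°)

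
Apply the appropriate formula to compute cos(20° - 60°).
cos(20° - 60°) = cos 20° cos 60° + sin 20° sin 60° = 0.766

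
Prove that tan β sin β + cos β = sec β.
LHS = sin²β/cos β + cos β = (sin²β + cos²β)/cos β = 1/cos β = sec β = RHS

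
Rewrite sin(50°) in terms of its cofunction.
sin(50°) = cos(90° - 50°) = cos(40°)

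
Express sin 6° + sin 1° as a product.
sin 6° + sin 1° = 2 sin(3.5°) cos(2.5°)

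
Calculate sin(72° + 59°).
sin(72° + 59°) = sin 72° cos 59° + cos 72° sin 59° = 0.7547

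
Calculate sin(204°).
sin(204°) = -0.4067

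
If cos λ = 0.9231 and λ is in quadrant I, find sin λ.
sin λ = 0.3846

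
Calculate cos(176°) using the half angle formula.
cos(176°) = -√((1 + cos 352°)/2) = -0.9976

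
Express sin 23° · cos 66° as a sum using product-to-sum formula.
sin 23° cos 66° = (1/2)[sin(23°+66°) + sin(23°-66°)]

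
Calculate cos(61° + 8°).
cos(61° + 8°) = cos 61° cos 8° - sin 61° sin 8° = 0.3584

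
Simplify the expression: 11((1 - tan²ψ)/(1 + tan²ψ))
11((1 - tan²ψ)/(1 + tan²ψ)) = 11(cos(2ψ)) (using Double angle)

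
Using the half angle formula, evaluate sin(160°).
sin(160°) = √((1 - cos 320°)/2) = 0.342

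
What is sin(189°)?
sin(189°) = -0.1564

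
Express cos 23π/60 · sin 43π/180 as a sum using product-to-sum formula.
cos 23π/60 sin 43π/180 = (1/2)[sin(23π/60+43π/180) - sin(23π/60-43π/180)]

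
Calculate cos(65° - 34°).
cos(65° - 34°) = cos 65° cos 34° + sin 65° sin 34° = 0.8572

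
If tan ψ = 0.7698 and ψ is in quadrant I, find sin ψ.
sin ψ = 0.61 (using tan²ψ + 1 = sec²ψ)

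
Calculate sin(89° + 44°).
sin(89° + 44°) = sin 89° cos 44° + cos 89° sin 44° = 0.7314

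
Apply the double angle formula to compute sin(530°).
sin(530°) = 2 sin 265° cos 265° = 0.1736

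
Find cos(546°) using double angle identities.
cos(546°) = cos²273° - sin²273° = -0.9945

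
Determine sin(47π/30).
sin(47π/30) = -0.9781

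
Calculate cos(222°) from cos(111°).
cos(222°) = cos²111° - sin²111° = -0.7431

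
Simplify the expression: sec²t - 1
sec²t - 1 = tan²t (using Pythagorean identity)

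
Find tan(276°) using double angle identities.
tan(276°) = 2 tan 138° / (1 - tan²138°) = -9.514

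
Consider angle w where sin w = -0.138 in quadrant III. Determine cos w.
cos w = ±√(1 - sin²w) = -0.9904 (negative in QIII)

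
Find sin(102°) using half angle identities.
sin(102°) = √((1 - cos 204°)/2) = 0.9781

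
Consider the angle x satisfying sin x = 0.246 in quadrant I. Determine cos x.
cos x = √(1 - sin²x) = 0.9693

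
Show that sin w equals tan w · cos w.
RHS = (sin w/cos w) · cos w = sin w = LHS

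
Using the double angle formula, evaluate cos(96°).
cos(96°) = 2cos²48° - 1 = -0.1045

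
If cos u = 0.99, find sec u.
sec u = 1/cos u = 1.01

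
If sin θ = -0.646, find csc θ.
csc θ = 1/sin θ = -1.548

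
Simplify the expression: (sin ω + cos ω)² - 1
(sin ω + cos ω)² - 1 = sin(2ω) (using Pythagorean + double angle)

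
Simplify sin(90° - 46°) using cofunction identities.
sin(90° - 46°) = cos(46°)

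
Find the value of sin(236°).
sin(236°) = -0.829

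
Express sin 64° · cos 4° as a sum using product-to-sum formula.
sin 64° cos 4° = (1/2)[sin(64°+4°) + sin(64°-4°)]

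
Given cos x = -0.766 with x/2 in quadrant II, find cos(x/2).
cos(x/2) = ±√((1 + cos x)/2); negative since x/2 ∈ QII, so cos(x/2) = -0.3421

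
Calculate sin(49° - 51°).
sin(49° - 51°) = sin 49° cos 51° - cos 49° sin 51° = -0.0349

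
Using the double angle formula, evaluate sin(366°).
sin(366°) = 2 sin 183° cos 183° = 0.1045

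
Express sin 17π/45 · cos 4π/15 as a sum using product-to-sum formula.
sin 17π/45 cos 4π/15 = (1/2)[sin(17π/45+4π/15) + sin(17π/45-4π/15)]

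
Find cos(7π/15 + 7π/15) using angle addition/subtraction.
cos(7π/15 + 7π/15) = cos 7π/15 cos 7π/15 - sin 7π/15 sin 7π/15 = -0.9781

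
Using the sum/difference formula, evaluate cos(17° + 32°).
cos(17° + 32°) = cos 17° cos 32° - sin 17° sin 32° = 0.6561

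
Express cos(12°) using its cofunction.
cos(12°) = sin(90° - 12°) = sin(78°)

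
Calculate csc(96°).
csc(96°) = 1.006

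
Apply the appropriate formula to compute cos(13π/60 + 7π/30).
cos(13π/60 + 7π/30) = cos 13π/60 cos 7π/30 - sin 13π/60 sin 7π/30 = 0.1564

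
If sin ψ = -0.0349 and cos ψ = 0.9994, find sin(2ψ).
sin(2ψ) = 2 sin ψ cos ψ = -0.06976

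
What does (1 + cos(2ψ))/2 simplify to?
(1 + cos(2ψ))/2 = cos²ψ (using Power reduction)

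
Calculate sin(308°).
sin(308°) = -0.788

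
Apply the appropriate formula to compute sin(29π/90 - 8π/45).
sin(29π/90 - 8π/45) = sin 29π/90 cos 8π/45 - cos 29π/90 sin 8π/45 = 0.4384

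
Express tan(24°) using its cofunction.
tan(24°) = cot(90° - 24°) = cot(66°)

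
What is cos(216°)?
cos(216°) = -0.809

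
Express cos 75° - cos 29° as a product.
cos 75° - cos 29° = -2 sin(52°) sin(23°)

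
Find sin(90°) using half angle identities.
sin(90°) = √((1 - cos 180°)/2) = 1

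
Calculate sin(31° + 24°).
sin(31° + 24°) = sin 31° cos 24° + cos 31° sin 24° = 0.8192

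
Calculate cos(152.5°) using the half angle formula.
cos(152.5°) = -√((1 + cos 305°)/2) = -0.887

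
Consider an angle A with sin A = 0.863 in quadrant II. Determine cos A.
cos A = ±√(1 - sin²A) = -0.5052 (negative in QII)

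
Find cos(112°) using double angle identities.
cos(112°) = cos²56° - sin²56° = -0.3746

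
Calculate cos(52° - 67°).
cos(52° - 67°) = cos 52° cos 67° + sin 52° sin 67° = (√6+√2)/4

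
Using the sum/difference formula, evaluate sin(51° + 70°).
sin(51° + 70°) = sin 51° cos 70° + cos 51° sin 70° = 0.8572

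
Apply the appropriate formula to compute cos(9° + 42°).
cos(9° + 42°) = cos 9° cos 42° - sin 9° sin 42° = 0.6293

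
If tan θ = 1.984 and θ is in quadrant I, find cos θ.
cos θ = 0.4501 (using tan²θ + 1 = sec²θ)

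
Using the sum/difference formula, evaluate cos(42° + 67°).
cos(42° + 67°) = cos 42° cos 67° - sin 42° sin 67° = -0.3256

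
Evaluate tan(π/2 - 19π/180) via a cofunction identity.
tan(π/2 - 19π/180) = cot(19π/180) = 2.904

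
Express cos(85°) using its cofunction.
cos(85°) = sin(90° - 85°) = sin(5°)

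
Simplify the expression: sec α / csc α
sec α / csc α = tan α (using Reciprocal identities)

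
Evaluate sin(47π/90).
sin(47π/90) = 0.9976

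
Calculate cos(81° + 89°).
cos(81° + 89°) = cos 81° cos 89° - sin 81° sin 89° = -0.9848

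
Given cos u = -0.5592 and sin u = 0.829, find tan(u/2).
tan(u/2) = sin u / (1 + cos u) = 1.881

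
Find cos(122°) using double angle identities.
cos(122°) = cos²61° - sin²61° = -0.5299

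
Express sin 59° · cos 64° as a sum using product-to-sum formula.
sin 59° cos 64° = (1/2)[sin(59°+64°) + sin(59°-64°)]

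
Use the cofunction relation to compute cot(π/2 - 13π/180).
cot(π/2 - 13π/180) = tan(13π/180) = 0.2309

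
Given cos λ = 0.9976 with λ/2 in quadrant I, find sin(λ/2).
sin(λ/2) = ±√((1 - cos λ)/2); positive since λ/2 ∈ QI, so sin(λ/2) = 0.03464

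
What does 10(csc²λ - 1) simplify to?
10(csc²λ - 1) = 10(cot²λ) (using Pythagorean identity)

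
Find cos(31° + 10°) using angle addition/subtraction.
cos(31° + 10°) = cos 31° cos 10° - sin 31° sin 10° = 0.7547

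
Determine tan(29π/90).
tan(29π/90) = 1.6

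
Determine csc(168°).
csc(168°) = 4.81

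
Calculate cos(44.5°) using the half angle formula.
cos(44.5°) = √((1 + cos 89°)/2) = 0.7133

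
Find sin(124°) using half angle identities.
sin(124°) = √((1 - cos 248°)/2) = 0.829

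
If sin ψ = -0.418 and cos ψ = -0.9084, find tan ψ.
tan ψ = sin ψ / cos ψ = 0.4601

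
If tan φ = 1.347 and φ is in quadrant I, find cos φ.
cos φ = 0.5961 (using tan²φ + 1 = sec²φ)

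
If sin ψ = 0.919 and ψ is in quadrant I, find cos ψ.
cos ψ = 0.3943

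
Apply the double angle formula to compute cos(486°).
cos(486°) = cos²243° - sin²243° = -0.5878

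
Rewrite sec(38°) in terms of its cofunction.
sec(38°) = csc(90° - 38°) = csc(52°)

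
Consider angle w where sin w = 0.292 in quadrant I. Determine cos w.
cos w = √(1 - sin²w) = 0.9564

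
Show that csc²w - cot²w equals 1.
LHS = 1/sin²w - cos²w/sin²w = (1 - cos²w)/sin²w = sin²w/sin²w = 1 = RHS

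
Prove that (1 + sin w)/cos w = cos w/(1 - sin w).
LHS = (1 + sin w)(1 - sin w) / (cos w(1 - sin w)) = (1 - sin²w) / (cos w(1 - sin w)) = cos²w / (cos w(1 - sin w)) = cos w/(1 - sin w) = RHS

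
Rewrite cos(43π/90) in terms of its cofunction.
cos(43π/90) = sin(π/2 - 43π/90) = sin(π/45)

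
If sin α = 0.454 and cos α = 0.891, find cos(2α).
cos(2α) = cos²α - sin²α = 0.5878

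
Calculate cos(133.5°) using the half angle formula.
cos(133.5°) = -√((1 + cos 267°)/2) = -0.6884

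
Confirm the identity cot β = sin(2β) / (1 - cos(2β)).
RHS = 2 sin β cos β / (2sin²β) = cos β/sin β = cot β = LHS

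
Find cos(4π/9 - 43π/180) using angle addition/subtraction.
cos(4π/9 - 43π/180) = cos 4π/9 cos 43π/180 + sin 4π/9 sin 43π/180 = 0.7986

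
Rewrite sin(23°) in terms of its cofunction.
sin(23°) = cos(90° - 23°) = cos(67°)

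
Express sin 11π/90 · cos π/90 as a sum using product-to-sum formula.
sin 11π/90 cos π/90 = (1/2)[sin(11π/90+π/90) + sin(11π/90-π/90)]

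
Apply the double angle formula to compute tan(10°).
tan(10°) = 2 tan 5° / (1 - tan²5°) = 0.1763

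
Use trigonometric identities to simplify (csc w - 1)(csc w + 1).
(csc w - 1)(csc w + 1) = cot²w (using Diff. of squares)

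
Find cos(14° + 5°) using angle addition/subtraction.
cos(14° + 5°) = cos 14° cos 5° - sin 14° sin 5° = 0.9455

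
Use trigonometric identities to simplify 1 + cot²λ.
1 + cot²λ = csc²λ (using Pythagorean identity)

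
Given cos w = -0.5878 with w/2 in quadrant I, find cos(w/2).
cos(w/2) = ±√((1 + cos w)/2); positive since w/2 ∈ QI, so cos(w/2) = 0.454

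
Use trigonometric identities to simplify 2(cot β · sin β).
2(cot β · sin β) = 2(cos β) (using Quotient identity)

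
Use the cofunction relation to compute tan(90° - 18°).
tan(90° - 18°) = cot(18°) = 3.078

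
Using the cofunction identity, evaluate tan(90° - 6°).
tan(90° - 6°) = cot(6°) = 9.514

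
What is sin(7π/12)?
sin(7π/12) = (√6+√2)/4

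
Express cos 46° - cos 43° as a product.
cos 46° - cos 43° = -2 sin(44.5°) sin(1.5°)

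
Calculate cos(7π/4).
cos(7π/4) = √2/2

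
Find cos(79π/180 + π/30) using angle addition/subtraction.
cos(79π/180 + π/30) = cos 79π/180 cos π/30 - sin 79π/180 sin π/30 = 0.08716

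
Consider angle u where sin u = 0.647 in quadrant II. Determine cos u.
cos u = ±√(1 - sin²u) = -0.7625 (negative in QII)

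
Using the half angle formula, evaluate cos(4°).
cos(4°) = √((1 + cos 8°)/2) = 0.9976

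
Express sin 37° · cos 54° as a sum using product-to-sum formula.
sin 37° cos 54° = (1/2)[sin(37°+54°) + sin(37°-54°)]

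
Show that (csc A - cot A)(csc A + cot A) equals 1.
LHS = csc²A - cot²A = (1 + cot²A) - cot²A = 1 = RHS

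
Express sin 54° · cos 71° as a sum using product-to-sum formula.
sin 54° cos 71° = (1/2)[sin(54°+71°) + sin(54°-71°)]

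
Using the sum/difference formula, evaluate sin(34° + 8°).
sin(34° + 8°) = sin 34° cos 8° + cos 34° sin 8° = 0.6691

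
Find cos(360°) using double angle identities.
cos(360°) = cos²180° - sin²180° = 1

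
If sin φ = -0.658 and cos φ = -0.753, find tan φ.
tan φ = sin φ / cos φ = 0.8738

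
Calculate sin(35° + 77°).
sin(35° + 77°) = sin 35° cos 77° + cos 35° sin 77° = 0.9272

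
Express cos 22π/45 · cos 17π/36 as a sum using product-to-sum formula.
cos 22π/45 cos 17π/36 = (1/2)[cos(22π/45-17π/36) + cos(22π/45+17π/36)]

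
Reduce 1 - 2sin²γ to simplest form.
1 - 2sin²γ = cos(2γ) (using Double angle)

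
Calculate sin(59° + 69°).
sin(59° + 69°) = sin 59° cos 69° + cos 59° sin 69° = 0.788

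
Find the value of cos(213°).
cos(213°) = -0.8387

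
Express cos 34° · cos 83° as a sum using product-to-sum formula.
cos 34° cos 83° = (1/2)[cos(34°-83°) + cos(34°+83°)]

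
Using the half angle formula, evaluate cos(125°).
cos(125°) = -√((1 + cos 250°)/2) = -0.5736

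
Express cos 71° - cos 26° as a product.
cos 71° - cos 26° = -2 sin(48.5°) sin(22.5°)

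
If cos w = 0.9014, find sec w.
sec w = 1/cos w = 1.109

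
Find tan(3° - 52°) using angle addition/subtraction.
tan(3° - 52°) = (tan 3° - tan 52°)/(1 + tan 3° tan 52°) = -1.15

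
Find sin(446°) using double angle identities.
sin(446°) = 2 sin 223° cos 223° = 0.9976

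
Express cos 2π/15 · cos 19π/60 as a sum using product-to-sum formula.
cos 2π/15 cos 19π/60 = (1/2)[cos(2π/15-19π/60) + cos(2π/15+19π/60)]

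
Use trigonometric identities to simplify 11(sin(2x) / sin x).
11(sin(2x) / sin x) = 11(2 cos x) (using Double angle)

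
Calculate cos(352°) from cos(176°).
cos(352°) = cos²176° - sin²176° = 0.9903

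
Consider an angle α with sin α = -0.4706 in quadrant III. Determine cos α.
cos α = ±√(1 - sin²α) = -0.8823 (negative in QIII)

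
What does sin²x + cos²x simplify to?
sin²x + cos²x = 1 (using Pythagorean identity)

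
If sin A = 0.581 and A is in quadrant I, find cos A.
cos A = 0.8139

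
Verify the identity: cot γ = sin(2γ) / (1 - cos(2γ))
RHS = 2 sin γ cos γ / (2sin²γ) = cos γ/sin γ = cot γ = LHS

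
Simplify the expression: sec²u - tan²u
sec²u - tan²u = 1 (using Pythagorean identity)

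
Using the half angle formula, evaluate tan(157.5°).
tan(157.5°) = sin 315° / (1 + cos 315°) = -0.4142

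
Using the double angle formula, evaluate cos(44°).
cos(44°) = cos²22° - sin²22° = 0.7193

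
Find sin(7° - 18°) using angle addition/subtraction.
sin(7° - 18°) = sin 7° cos 18° - cos 7° sin 18° = -0.1908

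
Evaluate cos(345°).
cos(345°) = (√6+√2)/4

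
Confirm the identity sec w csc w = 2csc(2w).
RHS = 2/sin(2w) = 2/(2 sin w cos w) = 1/(sin w cos w) = (1/cos w)(1/sin w) = sec w csc w = LHS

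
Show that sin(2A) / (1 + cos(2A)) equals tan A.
LHS = 2 sin A cos A / (2cos²A) = sin A/cos A = tan A = RHS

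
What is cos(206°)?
cos(206°) = -0.8988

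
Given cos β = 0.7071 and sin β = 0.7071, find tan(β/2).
tan(β/2) = sin β / (1 + cos β) = 0.4142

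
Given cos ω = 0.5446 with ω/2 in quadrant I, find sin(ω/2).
sin(ω/2) = ±√((1 - cos ω)/2); positive since ω/2 ∈ QI, so sin(ω/2) = 0.4772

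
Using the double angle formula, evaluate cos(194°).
cos(194°) = cos²97° - sin²97° = -0.9703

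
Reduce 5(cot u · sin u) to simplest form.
5(cot u · sin u) = 5(cos u) (using Quotient identity)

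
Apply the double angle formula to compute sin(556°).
sin(556°) = 2 sin 278° cos 278° = -0.2756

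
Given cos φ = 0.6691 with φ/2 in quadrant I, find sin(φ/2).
sin(φ/2) = ±√((1 - cos φ)/2); positive since φ/2 ∈ QI, so sin(φ/2) = 0.4068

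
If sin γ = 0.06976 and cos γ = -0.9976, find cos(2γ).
cos(2γ) = cos²γ - sin²γ = 0.9903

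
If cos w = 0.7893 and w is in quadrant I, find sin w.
sin w = 0.614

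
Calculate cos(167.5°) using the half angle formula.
cos(167.5°) = -√((1 + cos 335°)/2) = -0.9763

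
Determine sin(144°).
sin(144°) = 0.5878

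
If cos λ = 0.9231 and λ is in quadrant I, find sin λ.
sin λ = 0.3846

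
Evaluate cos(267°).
cos(267°) = -0.05234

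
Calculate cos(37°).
cos(37°) = 0.7986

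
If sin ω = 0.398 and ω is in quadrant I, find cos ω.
cos ω = 0.9174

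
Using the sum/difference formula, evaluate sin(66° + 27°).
sin(66° + 27°) = sin 66° cos 27° + cos 66° sin 27° = 0.9986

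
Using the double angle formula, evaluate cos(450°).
cos(450°) = cos²225° - sin²225° = 0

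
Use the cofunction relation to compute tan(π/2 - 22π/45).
tan(π/2 - 22π/45) = cot(22π/45) = 0.03492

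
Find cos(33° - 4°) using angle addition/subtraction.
cos(33° - 4°) = cos 33° cos 4° + sin 33° sin 4° = 0.8746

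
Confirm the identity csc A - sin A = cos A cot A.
LHS = 1/sin A - sin A = (1 - sin²A)/sin A = cos²A/sin A = cos A · (cos A/sin A) = cos A cot A = RHS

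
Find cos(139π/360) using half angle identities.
cos(139π/360) = √((1 + cos 139π/180)/2) = 0.3502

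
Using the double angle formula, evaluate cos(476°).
cos(476°) = cos²238° - sin²238° = -0.4384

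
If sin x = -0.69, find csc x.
csc x = 1/sin x = -1.449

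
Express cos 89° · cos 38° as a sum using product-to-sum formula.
cos 89° cos 38° = (1/2)[cos(89°-38°) + cos(89°+38°)]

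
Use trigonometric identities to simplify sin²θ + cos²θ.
sin²θ + cos²θ = 1 (using Pythagorean identity)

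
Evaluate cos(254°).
cos(254°) = -0.2756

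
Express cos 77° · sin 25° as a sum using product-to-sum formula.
cos 77° sin 25° = (1/2)[sin(77°+25°) - sin(77°-25°)]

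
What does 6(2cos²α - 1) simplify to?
6(2cos²α - 1) = 6(cos(2α)) (using Double angle)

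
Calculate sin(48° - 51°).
sin(48° - 51°) = sin 48° cos 51° - cos 48° sin 51° = -0.05234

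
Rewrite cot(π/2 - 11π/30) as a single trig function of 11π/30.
cot(π/2 - 11π/30) = tan(11π/30)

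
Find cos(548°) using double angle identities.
cos(548°) = cos²274° - sin²274° = -0.9903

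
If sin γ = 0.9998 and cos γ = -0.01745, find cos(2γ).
cos(2γ) = cos²γ - sin²γ = -0.9993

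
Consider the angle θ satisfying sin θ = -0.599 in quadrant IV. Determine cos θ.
cos θ = √(1 - sin²θ) = 0.8007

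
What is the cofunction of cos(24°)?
cos(24°) = sin(90° - 24°) = sin(66°)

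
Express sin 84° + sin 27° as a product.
sin 84° + sin 27° = 2 sin(55.5°) cos(28.5°)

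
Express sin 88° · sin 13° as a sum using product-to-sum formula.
sin 88° sin 13° = (1/2)[cos(88°-13°) - cos(88°+13°)]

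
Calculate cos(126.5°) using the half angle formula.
cos(126.5°) = -√((1 + cos 253°)/2) = -0.5948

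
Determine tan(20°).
tan(20°) = 0.364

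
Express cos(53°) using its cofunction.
cos(53°) = sin(90° - 53°) = sin(37°)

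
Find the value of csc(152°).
csc(152°) = 2.13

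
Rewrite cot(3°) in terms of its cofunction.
cot(3°) = tan(90° - 3°) = tan(87°)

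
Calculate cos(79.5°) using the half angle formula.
cos(79.5°) = √((1 + cos 159°)/2) = 0.1822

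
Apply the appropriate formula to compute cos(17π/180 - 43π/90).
cos(17π/180 - 43π/90) = cos 17π/180 cos 43π/90 + sin 17π/180 sin 43π/90 = 0.3584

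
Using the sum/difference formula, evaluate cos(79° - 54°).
cos(79° - 54°) = cos 79° cos 54° + sin 79° sin 54° = 0.9063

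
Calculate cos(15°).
cos(15°) = (√6+√2)/4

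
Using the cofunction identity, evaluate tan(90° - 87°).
tan(90° - 87°) = cot(87°) = 0.05241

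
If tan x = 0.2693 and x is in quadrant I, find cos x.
cos x = 0.9656 (using tan²x + 1 = sec²x)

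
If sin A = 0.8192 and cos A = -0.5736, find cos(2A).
cos(2A) = cos²A - sin²A = -0.3421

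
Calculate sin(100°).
sin(100°) = 0.9848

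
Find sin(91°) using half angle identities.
sin(91°) = √((1 - cos 182°)/2) = 0.9998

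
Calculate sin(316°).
sin(316°) = -0.6947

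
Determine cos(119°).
cos(119°) = -0.4848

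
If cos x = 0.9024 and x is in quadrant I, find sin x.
sin x = 0.4309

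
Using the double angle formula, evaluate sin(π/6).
sin(π/6) = 2 sin π/12 cos π/12 = 1/2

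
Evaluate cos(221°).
cos(221°) = -0.7547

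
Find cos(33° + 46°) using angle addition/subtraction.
cos(33° + 46°) = cos 33° cos 46° - sin 33° sin 46° = 0.1908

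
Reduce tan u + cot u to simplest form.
tan u + cot u = sec u csc u (using Quotient identities)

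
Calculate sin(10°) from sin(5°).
sin(10°) = 2 sin 5° cos 5° = 0.1736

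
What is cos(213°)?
cos(213°) = -0.8387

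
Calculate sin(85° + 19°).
sin(85° + 19°) = sin 85° cos 19° + cos 85° sin 19° = 0.9703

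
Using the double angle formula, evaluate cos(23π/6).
cos(23π/6) = cos²23π/12 - sin²23π/12 = √3/2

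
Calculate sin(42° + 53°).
sin(42° + 53°) = sin 42° cos 53° + cos 42° sin 53° = 0.9962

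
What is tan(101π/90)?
tan(101π/90) = 0.404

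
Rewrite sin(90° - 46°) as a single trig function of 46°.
sin(90° - 46°) = cos(46°)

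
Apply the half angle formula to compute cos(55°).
cos(55°) = √((1 + cos 110°)/2) = 0.5736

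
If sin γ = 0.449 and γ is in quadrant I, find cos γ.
cos γ = 0.8935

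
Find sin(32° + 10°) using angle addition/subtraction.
sin(32° + 10°) = sin 32° cos 10° + cos 32° sin 10° = 0.6691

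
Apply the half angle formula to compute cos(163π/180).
cos(163π/180) = -√((1 + cos 163π/90)/2) = -0.9563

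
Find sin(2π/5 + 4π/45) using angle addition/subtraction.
sin(2π/5 + 4π/45) = sin 2π/5 cos 4π/45 + cos 2π/5 sin 4π/45 = 0.9994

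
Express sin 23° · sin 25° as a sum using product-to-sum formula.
sin 23° sin 25° = (1/2)[cos(23°-25°) - cos(23°+25°)]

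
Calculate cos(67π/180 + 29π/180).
cos(67π/180 + 29π/180) = cos 67π/180 cos 29π/180 - sin 67π/180 sin 29π/180 = -0.1045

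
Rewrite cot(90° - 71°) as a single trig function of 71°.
cot(90° - 71°) = tan(71°)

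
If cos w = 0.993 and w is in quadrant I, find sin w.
sin w = 0.1181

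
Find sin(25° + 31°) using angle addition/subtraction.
sin(25° + 31°) = sin 25° cos 31° + cos 25° sin 31° = 0.829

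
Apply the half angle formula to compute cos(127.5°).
cos(127.5°) = -√((1 + cos 255°)/2) = -0.6088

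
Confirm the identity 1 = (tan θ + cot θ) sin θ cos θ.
RHS = (sin θ/cos θ + cos θ/sin θ) sin θ cos θ = ((sin²θ + cos²θ)/(sin θ cos θ)) · sin θ cos θ = sin²θ + cos²θ = 1 = LHS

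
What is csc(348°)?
csc(348°) = -4.81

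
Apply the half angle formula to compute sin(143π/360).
sin(143π/360) = √((1 - cos 143π/180)/2) = 0.9483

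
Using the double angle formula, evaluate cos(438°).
cos(438°) = 1 - 2sin²219° = 0.2079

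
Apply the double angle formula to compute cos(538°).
cos(538°) = 1 - 2sin²269° = -0.9994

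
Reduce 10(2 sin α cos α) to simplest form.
10(2 sin α cos α) = 10(sin(2α)) (using Double angle)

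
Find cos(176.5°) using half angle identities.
cos(176.5°) = -√((1 + cos 353°)/2) = -0.9981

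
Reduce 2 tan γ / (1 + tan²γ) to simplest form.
2 tan γ / (1 + tan²γ) = sin(2γ) (using Double angle)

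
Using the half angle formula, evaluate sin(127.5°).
sin(127.5°) = √((1 - cos 255°)/2) = 0.7934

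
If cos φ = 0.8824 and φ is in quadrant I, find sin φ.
sin φ = 0.4705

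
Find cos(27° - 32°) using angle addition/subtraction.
cos(27° - 32°) = cos 27° cos 32° + sin 27° sin 32° = 0.9962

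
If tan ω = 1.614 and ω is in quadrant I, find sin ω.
sin ω = 0.8501 (using tan²ω + 1 = sec²ω)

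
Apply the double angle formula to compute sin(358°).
sin(358°) = 2 sin 179° cos 179° = -0.0349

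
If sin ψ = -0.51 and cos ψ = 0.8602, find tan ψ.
tan ψ = sin ψ / cos ψ = -0.5929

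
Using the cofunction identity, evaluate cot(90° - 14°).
cot(90° - 14°) = tan(14°) = 0.2493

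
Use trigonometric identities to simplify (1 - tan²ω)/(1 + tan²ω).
(1 - tan²ω)/(1 + tan²ω) = cos(2ω) (using Double angle)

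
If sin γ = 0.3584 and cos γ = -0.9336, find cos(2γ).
cos(2γ) = cos²γ - sin²γ = 0.7432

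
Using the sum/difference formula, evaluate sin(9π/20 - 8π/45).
sin(9π/20 - 8π/45) = sin 9π/20 cos 8π/45 - cos 9π/20 sin 8π/45 = 0.7547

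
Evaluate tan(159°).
tan(159°) = -0.3839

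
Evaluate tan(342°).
tan(342°) = -0.3249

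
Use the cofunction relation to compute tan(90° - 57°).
tan(90° - 57°) = cot(57°) = 0.6494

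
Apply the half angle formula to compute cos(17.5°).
cos(17.5°) = √((1 + cos 35°)/2) = 0.9537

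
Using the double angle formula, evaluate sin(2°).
sin(2°) = 2 sin 1° cos 1° = 0.0349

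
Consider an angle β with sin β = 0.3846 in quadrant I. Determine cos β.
cos β = √(1 - sin²β) = 0.9231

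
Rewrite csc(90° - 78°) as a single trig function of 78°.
csc(90° - 78°) = sec(78°)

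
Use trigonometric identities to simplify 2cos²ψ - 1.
2cos²ψ - 1 = cos(2ψ) (using Double angle)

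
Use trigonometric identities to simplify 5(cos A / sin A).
5(cos A / sin A) = 5(cot A) (using Quotient identity)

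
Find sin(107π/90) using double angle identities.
sin(107π/90) = 2 sin 107π/180 cos 107π/180 = -0.5592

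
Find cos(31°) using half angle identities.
cos(31°) = √((1 + cos 62°)/2) = 0.8572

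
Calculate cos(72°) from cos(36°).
cos(72°) = cos²36° - sin²36° = 0.309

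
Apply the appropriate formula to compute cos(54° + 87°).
cos(54° + 87°) = cos 54° cos 87° - sin 54° sin 87° = -0.7771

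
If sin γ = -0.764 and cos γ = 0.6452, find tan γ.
tan γ = sin γ / cos γ = -1.184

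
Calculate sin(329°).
sin(329°) = -0.515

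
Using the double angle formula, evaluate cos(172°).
cos(172°) = 2cos²86° - 1 = -0.9903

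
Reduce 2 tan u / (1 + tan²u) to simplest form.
2 tan u / (1 + tan²u) = sin(2u) (using Double angle)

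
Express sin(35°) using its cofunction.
sin(35°) = cos(90° - 35°) = cos(55°)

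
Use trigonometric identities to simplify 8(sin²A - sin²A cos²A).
8(sin²A - sin²A cos²A) = 8(sin⁴A) (using Factoring)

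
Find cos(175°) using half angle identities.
cos(175°) = -√((1 + cos 350°)/2) = -0.9962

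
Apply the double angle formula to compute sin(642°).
sin(642°) = 2 sin 321° cos 321° = -0.9781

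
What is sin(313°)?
sin(313°) = -0.7314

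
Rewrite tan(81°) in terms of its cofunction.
tan(81°) = cot(90° - 81°) = cot(9°)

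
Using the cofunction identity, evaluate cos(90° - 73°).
cos(90° - 73°) = sin(73°) = 0.9563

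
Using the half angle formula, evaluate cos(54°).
cos(54°) = √((1 + cos 108°)/2) = 0.5878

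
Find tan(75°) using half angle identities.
tan(75°) = sin 150° / (1 + cos 150°) = 2+√3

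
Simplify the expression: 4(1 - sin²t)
4(1 - sin²t) = 4(cos²t) (using Pythagorean identity)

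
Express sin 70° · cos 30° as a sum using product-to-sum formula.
sin 70° cos 30° = (1/2)[sin(70°+30°) + sin(70°-30°)]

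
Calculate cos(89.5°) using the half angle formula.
cos(89.5°) = √((1 + cos 179°)/2) = 0.008727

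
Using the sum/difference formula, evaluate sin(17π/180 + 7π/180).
sin(17π/180 + 7π/180) = sin 17π/180 cos 7π/180 + cos 17π/180 sin 7π/180 = 0.4067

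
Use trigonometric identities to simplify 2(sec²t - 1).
2(sec²t - 1) = 2(tan²t) (using Pythagorean identity)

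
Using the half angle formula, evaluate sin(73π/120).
sin(73π/120) = √((1 - cos 73π/60)/2) = 0.9426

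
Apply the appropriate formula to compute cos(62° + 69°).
cos(62° + 69°) = cos 62° cos 69° - sin 62° sin 69° = -0.6561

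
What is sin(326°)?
sin(326°) = -0.5592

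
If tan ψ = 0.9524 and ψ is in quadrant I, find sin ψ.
sin ψ = 0.6897 (using tan²ψ + 1 = sec²ψ)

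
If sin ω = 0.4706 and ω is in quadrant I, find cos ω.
cos ω = 0.8823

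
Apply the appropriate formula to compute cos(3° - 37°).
cos(3° - 37°) = cos 3° cos 37° + sin 3° sin 37° = 0.829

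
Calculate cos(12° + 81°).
cos(12° + 81°) = cos 12° cos 81° - sin 12° sin 81° = -0.05234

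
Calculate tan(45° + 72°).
tan(45° + 72°) = (tan 45° + tan 72°)/(1 - tan 45° tan 72°) = -1.963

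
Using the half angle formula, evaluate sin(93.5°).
sin(93.5°) = √((1 - cos 187°)/2) = 0.9981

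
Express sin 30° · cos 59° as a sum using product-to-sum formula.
sin 30° cos 59° = (1/2)[sin(30°+59°) + sin(30°-59°)]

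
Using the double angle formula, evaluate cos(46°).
cos(46°) = cos²23° - sin²23° = 0.6947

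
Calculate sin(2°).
sin(2°) = 0.0349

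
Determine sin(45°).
sin(45°) = √2/2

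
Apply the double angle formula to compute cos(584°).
cos(584°) = cos²292° - sin²292° = -0.7193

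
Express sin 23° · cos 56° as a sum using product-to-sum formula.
sin 23° cos 56° = (1/2)[sin(23°+56°) + sin(23°-56°)]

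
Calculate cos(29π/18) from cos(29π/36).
cos(29π/18) = cos²29π/36 - sin²29π/36 = 0.342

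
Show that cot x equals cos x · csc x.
RHS = cos x · (1/sin x) = cos x/sin x = cot x = LHS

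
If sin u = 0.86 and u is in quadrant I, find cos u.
cos u = 0.5103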